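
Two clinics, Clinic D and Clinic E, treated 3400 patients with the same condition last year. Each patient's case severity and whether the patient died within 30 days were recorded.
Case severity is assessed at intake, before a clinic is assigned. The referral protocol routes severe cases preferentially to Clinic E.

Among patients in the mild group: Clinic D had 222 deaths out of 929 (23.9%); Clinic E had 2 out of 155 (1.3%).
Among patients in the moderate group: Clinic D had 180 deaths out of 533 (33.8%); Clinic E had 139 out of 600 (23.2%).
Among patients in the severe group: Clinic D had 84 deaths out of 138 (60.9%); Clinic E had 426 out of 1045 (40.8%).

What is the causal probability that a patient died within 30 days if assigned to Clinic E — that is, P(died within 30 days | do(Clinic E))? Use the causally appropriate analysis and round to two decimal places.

0.22

Here case severity is a common cause — it drives both which clinic a case falls under and the outcome. The crude comparison mixes populations; the stratum-specific rates are the causally relevant ones.
Standardising Clinic E to the population case severity mix: 0.319·2/155 + 0.333·139/600 + 0.348·426/1045 = 0.223.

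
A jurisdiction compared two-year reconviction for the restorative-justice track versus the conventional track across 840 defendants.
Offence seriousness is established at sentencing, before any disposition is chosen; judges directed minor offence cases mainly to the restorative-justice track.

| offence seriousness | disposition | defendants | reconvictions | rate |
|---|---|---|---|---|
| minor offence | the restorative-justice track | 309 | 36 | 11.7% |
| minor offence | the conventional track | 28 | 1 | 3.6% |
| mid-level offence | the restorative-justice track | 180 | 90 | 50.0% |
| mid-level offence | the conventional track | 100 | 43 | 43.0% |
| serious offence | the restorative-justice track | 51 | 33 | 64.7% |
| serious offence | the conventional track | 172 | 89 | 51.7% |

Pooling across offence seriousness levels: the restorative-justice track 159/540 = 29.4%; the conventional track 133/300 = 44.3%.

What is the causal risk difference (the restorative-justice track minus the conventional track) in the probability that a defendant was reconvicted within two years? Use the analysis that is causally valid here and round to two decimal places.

+0.09

The stratified and pooled comparisons disagree (the conventional track wins within each offence seriousness; the restorative-justice track wins overall), so the answer turns on the causal role of offence seriousness.
Nothing the disposition does changes offence seriousness; the imbalance is an allocation artefact. With offence seriousness also predicting the outcome, the pooled figure is confounded, and the within-stratum comparison is the causal one.
Adjusting over the population distribution of offence seriousness: 0.401·(0.117−0.036) + 0.333·(0.500−0.430) + 0.265·(0.647−0.517) = +0.090.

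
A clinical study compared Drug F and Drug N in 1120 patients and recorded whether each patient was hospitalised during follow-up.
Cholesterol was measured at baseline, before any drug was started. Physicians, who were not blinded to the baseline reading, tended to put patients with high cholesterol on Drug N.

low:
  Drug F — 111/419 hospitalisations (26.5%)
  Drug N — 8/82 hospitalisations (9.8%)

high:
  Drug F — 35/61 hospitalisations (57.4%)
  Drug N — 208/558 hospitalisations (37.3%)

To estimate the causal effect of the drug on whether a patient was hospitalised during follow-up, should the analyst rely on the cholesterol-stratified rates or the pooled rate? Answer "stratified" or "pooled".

stratified

The stratified and pooled comparisons disagree (Drug N wins within each cholesterol; Drug F wins overall), so the answer turns on the causal role of cholesterol.
Cholesterol differs across drugs for reasons unrelated to any effect of the drug itself, and it separately predicts the outcome — a classic confounder. We must compare within cholesterol levels.
Within each level — low: 26.5% vs 9.8%; high: 57.4% vs 37.3% — Drug N is lower every time.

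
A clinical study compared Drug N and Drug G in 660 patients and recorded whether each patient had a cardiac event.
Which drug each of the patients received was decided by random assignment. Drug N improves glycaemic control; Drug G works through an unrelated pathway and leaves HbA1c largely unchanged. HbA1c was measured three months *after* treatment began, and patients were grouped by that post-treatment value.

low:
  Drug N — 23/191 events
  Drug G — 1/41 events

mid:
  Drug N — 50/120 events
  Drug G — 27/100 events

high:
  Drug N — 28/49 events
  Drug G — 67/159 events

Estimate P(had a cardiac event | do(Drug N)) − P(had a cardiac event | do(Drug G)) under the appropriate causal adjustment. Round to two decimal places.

Within every HbA1c level Drug G has the lower rate, yet pooled Drug N does — Simpson's reversal.
HbA1c is recorded after the drug and is itself shifted by it — it sits on the causal path from drug to outcome. Conditioning on a mediator would strip out part of the effect we want; the pooled comparison gives the total causal effect.
The causal difference is the pooled difference: 0.281 − 0.317 = -0.036.

-0.04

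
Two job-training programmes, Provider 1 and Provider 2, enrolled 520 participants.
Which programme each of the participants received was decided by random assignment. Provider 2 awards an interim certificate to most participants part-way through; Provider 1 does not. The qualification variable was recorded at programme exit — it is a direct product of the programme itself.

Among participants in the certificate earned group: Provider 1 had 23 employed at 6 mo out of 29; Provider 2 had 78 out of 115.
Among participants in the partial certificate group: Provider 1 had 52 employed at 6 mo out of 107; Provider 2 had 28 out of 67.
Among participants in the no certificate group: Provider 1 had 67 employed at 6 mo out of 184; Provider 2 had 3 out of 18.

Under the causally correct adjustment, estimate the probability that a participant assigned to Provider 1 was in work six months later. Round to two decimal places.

Qualification attained during the programme lies on the pathway programme → qualification attained during the programme → outcome, so adjusting for it blocks the indirect effect. For the total causal effect of programme, use the unadjusted pooled rates.
So P(outcome | do(Provider 1)) is just the pooled rate for Provider 1: 142/320 = 0.444.

0.44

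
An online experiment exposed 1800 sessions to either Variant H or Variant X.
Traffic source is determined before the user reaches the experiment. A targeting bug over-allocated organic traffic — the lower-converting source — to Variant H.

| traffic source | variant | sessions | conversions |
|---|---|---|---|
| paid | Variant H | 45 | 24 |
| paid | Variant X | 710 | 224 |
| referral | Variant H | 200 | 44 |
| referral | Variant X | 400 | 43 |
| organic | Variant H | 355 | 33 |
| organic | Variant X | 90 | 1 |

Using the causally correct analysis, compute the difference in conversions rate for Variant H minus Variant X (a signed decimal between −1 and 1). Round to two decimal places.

Within every traffic source level Variant H has the higher rate, yet pooled Variant X does — Simpson's reversal.
The imbalance in traffic source arose from how sessions were allocated, not from anything the variant did; and traffic source independently affects the outcome. The pooled gap is confounded — condition on traffic source.
Adjusting over the population distribution of traffic source: 0.419·(0.533−0.315) + 0.333·(0.220−0.107) + 0.247·(0.093−0.011) = +0.149.

+0.15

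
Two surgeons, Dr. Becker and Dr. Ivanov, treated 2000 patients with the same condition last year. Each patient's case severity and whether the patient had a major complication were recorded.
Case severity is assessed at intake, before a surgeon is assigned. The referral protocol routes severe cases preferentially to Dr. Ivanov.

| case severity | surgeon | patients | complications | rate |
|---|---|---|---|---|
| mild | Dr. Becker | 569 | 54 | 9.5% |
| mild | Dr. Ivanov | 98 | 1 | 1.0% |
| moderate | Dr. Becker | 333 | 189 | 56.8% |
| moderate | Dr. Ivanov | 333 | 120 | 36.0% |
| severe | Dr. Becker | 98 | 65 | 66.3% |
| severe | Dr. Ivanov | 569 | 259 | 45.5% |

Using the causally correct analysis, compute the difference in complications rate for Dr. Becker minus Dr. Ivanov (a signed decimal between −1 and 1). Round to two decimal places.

Case severity satisfies the back-door criterion: it is not a descendant of the surgeon, and it blocks the spurious path from surgeon to outcome. Adjusting for it (i.e., using the within-case severity rates) gives the causal effect.
Adjusting over the population distribution of case severity: 0.334·(0.095−0.010) + 0.333·(0.568−0.360) + 0.334·(0.663−0.455) = +0.167.

+0.17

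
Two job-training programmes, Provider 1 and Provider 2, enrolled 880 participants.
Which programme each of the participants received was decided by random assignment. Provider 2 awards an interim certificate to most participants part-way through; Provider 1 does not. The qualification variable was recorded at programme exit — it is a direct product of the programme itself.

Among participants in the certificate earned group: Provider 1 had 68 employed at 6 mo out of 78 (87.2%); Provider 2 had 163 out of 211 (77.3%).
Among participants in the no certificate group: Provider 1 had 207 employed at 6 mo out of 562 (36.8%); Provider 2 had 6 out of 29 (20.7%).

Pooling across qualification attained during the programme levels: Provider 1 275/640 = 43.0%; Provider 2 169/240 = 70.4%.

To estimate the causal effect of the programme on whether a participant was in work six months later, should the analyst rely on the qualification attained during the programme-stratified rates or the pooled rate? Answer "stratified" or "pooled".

pooled

Qualification attained during the programme is recorded after the programme and is itself shifted by it — it sits on the causal path from programme to outcome. Conditioning on a mediator would strip out part of the effect we want; the pooled comparison gives the total causal effect.
Pooled: Provider 1 43.0% vs Provider 2 70.4%; Provider 2 is higher overall.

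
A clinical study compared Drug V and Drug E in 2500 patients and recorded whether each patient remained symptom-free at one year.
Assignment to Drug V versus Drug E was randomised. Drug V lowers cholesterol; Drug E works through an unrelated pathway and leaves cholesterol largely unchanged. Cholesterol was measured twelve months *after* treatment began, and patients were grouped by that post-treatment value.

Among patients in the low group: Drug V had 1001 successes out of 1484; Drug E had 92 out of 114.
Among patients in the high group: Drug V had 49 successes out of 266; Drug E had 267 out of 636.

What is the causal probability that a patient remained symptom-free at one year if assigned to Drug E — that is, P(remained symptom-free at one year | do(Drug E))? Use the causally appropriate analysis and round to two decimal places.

0.48

Cholesterol is downstream of the drug. One should not condition on a consequence of treatment, so the overall rates are the right comparison.
So P(outcome | do(Drug E)) is just the pooled rate for Drug E: 359/750 = 0.479.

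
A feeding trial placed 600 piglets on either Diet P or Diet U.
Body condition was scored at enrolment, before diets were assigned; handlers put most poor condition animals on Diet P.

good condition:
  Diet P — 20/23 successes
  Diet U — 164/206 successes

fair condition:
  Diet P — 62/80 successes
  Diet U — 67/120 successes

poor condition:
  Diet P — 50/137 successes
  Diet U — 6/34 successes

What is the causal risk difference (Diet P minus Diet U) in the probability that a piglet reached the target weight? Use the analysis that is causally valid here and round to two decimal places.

Within every starting body condition level Diet P has the higher rate, yet pooled Diet U does — Simpson's reversal.
Starting body condition satisfies the back-door criterion: it is not a descendant of the diet, and it blocks the spurious path from diet to outcome. Adjusting for it (i.e., using the within-starting body condition rates) gives the causal effect.
Adjusting over the population distribution of starting body condition: 0.382·(0.870−0.796) + 0.333·(0.775−0.558) + 0.285·(0.365−0.176) = +0.154.

+0.15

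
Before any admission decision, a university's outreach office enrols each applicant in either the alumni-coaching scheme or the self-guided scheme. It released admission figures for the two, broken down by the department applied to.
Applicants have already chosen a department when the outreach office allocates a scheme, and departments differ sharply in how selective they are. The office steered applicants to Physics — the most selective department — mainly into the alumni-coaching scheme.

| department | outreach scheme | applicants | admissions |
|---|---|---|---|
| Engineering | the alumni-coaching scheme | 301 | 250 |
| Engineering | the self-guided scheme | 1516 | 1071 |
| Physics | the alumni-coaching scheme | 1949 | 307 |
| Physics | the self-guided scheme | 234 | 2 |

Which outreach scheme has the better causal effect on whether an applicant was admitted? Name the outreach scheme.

the alumni-coaching scheme

Department satisfies the back-door criterion: it is not a descendant of the outreach scheme, and it blocks the spurious path from outreach scheme to outcome. Adjusting for it (i.e., using the within-department rates) gives the causal effect.
Within each level — Engineering: 83.1% vs 70.6%; Physics: 15.8% vs 0.9% — the alumni-coaching scheme is higher every time.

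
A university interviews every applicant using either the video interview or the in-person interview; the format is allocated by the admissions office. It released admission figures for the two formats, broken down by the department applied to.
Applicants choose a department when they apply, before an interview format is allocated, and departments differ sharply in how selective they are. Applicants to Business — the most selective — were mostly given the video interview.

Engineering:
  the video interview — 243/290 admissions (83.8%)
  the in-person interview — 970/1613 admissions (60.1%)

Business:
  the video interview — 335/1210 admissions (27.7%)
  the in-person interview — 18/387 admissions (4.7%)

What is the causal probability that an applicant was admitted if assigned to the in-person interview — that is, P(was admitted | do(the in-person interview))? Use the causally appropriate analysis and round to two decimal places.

0.35

Department is set before the interview format has any effect — it is not caused by the interview format — and it independently drives the outcome. That makes it a confounder, so the causal comparison is within department levels.
Standardising the in-person interview to the population department mix: 0.544·970/1613 + 0.456·18/387 = 0.348.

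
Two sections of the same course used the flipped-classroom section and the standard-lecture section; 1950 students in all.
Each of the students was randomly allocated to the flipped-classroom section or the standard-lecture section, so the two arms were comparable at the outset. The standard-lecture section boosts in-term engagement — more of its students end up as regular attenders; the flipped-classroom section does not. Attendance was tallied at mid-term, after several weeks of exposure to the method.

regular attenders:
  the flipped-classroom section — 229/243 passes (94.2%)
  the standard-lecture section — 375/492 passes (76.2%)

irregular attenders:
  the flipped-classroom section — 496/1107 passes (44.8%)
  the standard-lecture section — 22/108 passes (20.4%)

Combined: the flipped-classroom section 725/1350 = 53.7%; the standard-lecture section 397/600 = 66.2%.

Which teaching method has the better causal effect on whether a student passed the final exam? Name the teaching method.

the standard-lecture section

The distribution of mid-term attendance is itself part of what the teaching method does — it is an intermediate outcome. Holding it fixed would remove that part of the effect; the total effect is the pooled difference.
Pooled: the flipped-classroom section 53.7% vs the standard-lecture section 66.2%; the standard-lecture section is higher overall.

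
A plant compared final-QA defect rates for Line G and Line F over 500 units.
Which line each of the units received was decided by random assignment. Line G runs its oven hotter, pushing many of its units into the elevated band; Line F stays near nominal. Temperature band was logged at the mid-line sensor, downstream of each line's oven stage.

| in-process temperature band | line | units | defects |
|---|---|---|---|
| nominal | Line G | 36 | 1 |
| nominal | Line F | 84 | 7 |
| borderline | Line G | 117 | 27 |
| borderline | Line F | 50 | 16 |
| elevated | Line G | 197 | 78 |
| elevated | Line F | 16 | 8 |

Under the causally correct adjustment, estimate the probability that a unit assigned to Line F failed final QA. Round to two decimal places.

0.21

Stratifying would compare lines among units the lines themselves sorted into in-process temperature band groups — a form of selection on an intermediate. The unconditioned pooled rates give the total causal effect.
So P(outcome | do(Line F)) is just the pooled rate for Line F: 31/150 = 0.207.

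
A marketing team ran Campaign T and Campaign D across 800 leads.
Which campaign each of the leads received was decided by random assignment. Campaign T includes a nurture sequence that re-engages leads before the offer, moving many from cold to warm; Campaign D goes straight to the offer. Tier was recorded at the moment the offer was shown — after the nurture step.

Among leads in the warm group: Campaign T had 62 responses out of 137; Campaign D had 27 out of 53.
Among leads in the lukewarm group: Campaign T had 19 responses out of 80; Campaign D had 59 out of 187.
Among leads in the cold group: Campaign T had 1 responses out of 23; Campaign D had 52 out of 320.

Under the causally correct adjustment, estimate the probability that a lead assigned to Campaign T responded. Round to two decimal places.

Within every engagement tier level Campaign D has the higher rate, yet pooled Campaign T does — Simpson's reversal.
Engagement tier is recorded after the campaign and is itself shifted by it — it sits on the causal path from campaign to outcome. Conditioning on a mediator would strip out part of the effect we want; the pooled comparison gives the total causal effect.
So P(outcome | do(Campaign T)) is just the pooled rate for Campaign T: 82/240 = 0.342.

0.34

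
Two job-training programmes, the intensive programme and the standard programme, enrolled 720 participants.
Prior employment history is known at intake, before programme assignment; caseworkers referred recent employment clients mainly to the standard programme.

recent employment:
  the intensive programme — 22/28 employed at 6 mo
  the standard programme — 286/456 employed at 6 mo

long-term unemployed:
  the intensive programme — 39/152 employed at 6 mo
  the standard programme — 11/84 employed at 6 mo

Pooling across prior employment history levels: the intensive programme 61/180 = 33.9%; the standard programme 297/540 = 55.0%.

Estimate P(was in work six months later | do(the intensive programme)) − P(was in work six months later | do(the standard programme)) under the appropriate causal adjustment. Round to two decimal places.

+0.15

Here prior employment history is a common cause — it drives both which programme a case falls under and the outcome. The crude comparison mixes populations; the stratum-specific rates are the causally relevant ones.
Adjusting over the population distribution of prior employment history: 0.672·(0.786−0.627) + 0.328·(0.257−0.131) = +0.148.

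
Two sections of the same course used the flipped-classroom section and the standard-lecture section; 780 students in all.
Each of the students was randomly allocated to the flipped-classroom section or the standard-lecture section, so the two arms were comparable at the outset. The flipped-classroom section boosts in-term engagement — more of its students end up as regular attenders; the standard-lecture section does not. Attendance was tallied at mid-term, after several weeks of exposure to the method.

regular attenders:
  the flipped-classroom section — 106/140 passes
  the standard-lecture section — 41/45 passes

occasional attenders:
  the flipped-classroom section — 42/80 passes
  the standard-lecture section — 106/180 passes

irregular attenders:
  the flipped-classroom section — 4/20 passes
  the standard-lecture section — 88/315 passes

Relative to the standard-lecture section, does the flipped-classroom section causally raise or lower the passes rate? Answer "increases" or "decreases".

The distribution of mid-term attendance is itself part of what the teaching method does — it is an intermediate outcome. Holding it fixed would remove that part of the effect; the total effect is the pooled difference.
Pooled: the flipped-classroom section 63.3% vs the standard-lecture section 43.5%; the flipped-classroom section is higher overall.

increases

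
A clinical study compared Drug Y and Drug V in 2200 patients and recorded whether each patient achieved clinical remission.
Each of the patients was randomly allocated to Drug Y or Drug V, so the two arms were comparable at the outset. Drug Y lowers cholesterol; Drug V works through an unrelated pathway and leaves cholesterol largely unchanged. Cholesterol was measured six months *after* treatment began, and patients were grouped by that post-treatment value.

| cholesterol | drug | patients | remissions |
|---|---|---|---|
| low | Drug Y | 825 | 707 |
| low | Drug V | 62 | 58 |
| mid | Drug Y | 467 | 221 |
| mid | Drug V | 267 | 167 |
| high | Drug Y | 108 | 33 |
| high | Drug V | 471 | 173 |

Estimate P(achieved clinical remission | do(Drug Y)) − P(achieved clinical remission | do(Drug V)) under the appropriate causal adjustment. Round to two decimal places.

The stratified and pooled comparisons disagree (Drug V wins within each cholesterol; Drug Y wins overall), so the answer turns on the causal role of cholesterol.
Because the drug influences cholesterol, cholesterol is a post-treatment mediator, not a confounder. Stratifying on it would bias the estimate; the causal effect is the crude pooled difference.
The causal difference is the pooled difference: 0.686 − 0.497 = +0.189.

+0.19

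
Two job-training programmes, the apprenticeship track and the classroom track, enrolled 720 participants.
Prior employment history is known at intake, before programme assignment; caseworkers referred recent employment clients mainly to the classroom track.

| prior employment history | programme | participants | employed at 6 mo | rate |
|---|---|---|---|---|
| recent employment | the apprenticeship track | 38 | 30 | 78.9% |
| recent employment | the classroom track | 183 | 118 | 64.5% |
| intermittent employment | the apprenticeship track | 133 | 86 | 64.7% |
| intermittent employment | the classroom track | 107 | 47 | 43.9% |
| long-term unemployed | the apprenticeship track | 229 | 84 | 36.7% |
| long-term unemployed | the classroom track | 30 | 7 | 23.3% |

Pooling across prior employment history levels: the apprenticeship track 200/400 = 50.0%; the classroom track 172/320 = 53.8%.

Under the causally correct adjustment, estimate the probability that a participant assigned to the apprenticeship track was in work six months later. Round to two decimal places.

0.59

The imbalance in prior employment history arose from how participants were allocated, not from anything the programme did; and prior employment history independently affects the outcome. The pooled gap is confounded — condition on prior employment history.
Standardising the apprenticeship track to the population prior employment history mix: 0.307·30/38 + 0.333·86/133 + 0.360·84/229 = 0.590.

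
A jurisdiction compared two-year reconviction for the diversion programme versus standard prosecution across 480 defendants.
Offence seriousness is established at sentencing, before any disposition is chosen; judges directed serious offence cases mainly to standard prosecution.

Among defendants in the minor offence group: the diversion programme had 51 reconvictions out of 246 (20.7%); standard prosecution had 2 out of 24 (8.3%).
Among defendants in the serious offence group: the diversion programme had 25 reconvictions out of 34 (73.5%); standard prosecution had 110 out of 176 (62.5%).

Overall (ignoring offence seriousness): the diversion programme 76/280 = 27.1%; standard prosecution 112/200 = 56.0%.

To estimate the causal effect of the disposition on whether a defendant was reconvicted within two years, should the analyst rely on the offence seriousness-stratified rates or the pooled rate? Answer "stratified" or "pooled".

stratified

Offence seriousness is set before the disposition has any effect — it is not caused by the disposition — and it independently drives the outcome. That makes it a confounder, so the causal comparison is within offence seriousness levels.
Within each level — minor offence: 20.7% vs 8.3%; serious offence: 73.5% vs 62.5% — standard prosecution is lower every time.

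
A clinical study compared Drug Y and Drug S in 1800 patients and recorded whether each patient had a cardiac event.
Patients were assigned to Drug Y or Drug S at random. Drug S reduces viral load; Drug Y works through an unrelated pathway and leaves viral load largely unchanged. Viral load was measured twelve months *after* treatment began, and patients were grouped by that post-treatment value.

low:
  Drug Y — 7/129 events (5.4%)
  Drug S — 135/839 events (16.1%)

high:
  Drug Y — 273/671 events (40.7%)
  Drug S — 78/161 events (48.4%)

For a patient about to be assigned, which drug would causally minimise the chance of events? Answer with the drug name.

Because the drug influences viral load, viral load is a post-treatment mediator, not a confounder. Stratifying on it would bias the estimate; the causal effect is the crude pooled difference.
Pooled: Drug Y 35.0% vs Drug S 21.3%; Drug S is lower overall.

Drug S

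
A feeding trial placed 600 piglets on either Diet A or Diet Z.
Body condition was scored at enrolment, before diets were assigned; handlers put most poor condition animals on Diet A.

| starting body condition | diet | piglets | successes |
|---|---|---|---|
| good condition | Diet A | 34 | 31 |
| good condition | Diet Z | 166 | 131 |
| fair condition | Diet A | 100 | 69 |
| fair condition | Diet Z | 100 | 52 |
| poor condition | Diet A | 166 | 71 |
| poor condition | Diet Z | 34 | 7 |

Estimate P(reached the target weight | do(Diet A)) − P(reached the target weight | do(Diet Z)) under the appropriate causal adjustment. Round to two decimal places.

The stratified and pooled comparisons disagree (Diet A wins within each starting body condition; Diet Z wins overall), so the answer turns on the causal role of starting body condition.
Since starting body condition is a pre-existing factor (not a product of the diet) and it affects the outcome on its own, it is a confounder. The stratified rates, not the pooled rate, identify the causal effect.
Adjusting over the population distribution of starting body condition: 0.333·(0.912−0.789) + 0.333·(0.690−0.520) + 0.333·(0.428−0.206) = +0.171.

+0.17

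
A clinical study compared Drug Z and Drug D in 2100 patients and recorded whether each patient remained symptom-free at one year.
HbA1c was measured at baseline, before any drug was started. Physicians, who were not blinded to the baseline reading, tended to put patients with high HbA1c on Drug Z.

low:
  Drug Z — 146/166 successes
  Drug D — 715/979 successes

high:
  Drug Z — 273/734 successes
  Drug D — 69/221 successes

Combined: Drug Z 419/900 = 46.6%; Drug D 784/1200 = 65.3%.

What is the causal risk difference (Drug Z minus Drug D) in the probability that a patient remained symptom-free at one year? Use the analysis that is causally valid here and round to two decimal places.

+0.11

HbA1c is set before the drug has any effect — it is not caused by the drug — and it independently drives the outcome. That makes it a confounder, so the causal comparison is within HbA1c levels.
Adjusting over the population distribution of HbA1c: 0.545·(0.880−0.730) + 0.455·(0.372−0.312) = +0.108.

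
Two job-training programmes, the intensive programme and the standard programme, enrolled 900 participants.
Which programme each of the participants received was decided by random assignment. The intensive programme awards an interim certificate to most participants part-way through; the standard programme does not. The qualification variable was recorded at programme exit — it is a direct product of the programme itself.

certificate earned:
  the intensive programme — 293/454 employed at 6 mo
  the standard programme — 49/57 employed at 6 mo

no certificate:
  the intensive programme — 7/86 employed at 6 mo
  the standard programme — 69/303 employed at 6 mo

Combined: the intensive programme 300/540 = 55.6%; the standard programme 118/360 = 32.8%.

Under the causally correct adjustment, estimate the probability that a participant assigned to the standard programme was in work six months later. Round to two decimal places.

Within every qualification attained during the programme level the standard programme has the higher rate, yet pooled the intensive programme does — Simpson's reversal.
Because the programme influences qualification attained during the programme, qualification attained during the programme is a post-treatment mediator, not a confounder. Stratifying on it would bias the estimate; the causal effect is the crude pooled difference.
So P(outcome | do(the standard programme)) is just the pooled rate for the standard programme: 118/360 = 0.328.

0.33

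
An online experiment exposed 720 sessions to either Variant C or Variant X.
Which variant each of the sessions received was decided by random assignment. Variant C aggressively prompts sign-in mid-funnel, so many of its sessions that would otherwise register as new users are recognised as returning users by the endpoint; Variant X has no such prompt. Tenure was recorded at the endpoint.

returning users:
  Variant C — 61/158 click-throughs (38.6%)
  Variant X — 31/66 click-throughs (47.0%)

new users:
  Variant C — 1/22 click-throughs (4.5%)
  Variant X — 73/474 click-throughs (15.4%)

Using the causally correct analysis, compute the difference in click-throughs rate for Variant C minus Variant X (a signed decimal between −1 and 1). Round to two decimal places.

+0.15

User tenure here is a post-treatment variable shaped by the variant; conditioning on it would introduce bias rather than remove it. The overall comparison is the causal one.
The causal difference is the pooled difference: 0.344 − 0.193 = +0.152.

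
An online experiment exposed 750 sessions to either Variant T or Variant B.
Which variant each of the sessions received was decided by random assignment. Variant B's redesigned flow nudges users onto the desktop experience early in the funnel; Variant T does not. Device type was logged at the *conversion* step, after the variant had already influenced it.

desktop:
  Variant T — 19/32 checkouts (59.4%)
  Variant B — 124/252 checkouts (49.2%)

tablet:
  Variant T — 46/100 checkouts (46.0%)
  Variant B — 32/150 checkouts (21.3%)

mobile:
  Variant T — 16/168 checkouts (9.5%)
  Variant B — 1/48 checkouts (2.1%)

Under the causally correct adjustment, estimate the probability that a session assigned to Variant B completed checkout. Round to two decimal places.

Because the variant influences device type, device type is a post-treatment mediator, not a confounder. Stratifying on it would bias the estimate; the causal effect is the crude pooled difference.
So P(outcome | do(Variant B)) is just the pooled rate for Variant B: 157/450 = 0.349.

0.35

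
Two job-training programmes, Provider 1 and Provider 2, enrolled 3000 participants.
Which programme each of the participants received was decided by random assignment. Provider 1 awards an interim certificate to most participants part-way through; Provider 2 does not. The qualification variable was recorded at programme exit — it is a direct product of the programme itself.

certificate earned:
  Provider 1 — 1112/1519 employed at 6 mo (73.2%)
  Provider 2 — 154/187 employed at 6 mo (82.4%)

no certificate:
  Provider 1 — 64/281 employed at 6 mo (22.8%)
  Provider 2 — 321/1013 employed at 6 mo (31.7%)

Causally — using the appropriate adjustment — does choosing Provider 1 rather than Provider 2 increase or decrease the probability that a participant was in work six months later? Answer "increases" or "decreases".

The distribution of qualification attained during the programme is itself part of what the programme does — it is an intermediate outcome. Holding it fixed would remove that part of the effect; the total effect is the pooled difference.
Pooled: Provider 1 65.3% vs Provider 2 39.6%; Provider 1 is higher overall.

increases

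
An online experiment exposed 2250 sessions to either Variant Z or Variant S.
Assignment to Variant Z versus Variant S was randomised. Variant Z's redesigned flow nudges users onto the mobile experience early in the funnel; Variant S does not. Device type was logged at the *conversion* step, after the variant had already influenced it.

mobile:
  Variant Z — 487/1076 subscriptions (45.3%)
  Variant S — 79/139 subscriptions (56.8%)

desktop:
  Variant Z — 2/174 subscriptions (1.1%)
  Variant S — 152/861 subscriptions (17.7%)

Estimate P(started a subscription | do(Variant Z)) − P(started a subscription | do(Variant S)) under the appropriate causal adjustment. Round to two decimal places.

+0.16

Device type lies on the pathway variant → device type → outcome, so adjusting for it blocks the indirect effect. For the total causal effect of variant, use the unadjusted pooled rates.
The causal difference is the pooled difference: 0.391 − 0.231 = +0.160.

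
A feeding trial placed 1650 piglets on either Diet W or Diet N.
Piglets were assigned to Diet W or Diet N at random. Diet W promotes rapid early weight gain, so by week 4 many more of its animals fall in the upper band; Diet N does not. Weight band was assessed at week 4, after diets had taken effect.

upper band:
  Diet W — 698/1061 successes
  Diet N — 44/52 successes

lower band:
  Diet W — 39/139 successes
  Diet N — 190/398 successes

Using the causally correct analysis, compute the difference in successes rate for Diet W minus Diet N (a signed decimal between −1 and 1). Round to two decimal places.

+0.09

Diet N is higher inside every week-4 weight band stratum but Diet W is higher in aggregate. Whether to stratify depends on how week-4 weight band relates to the diet.
Because the diet influences week-4 weight band, week-4 weight band is a post-treatment mediator, not a confounder. Stratifying on it would bias the estimate; the causal effect is the crude pooled difference.
The causal difference is the pooled difference: 0.614 − 0.520 = +0.094.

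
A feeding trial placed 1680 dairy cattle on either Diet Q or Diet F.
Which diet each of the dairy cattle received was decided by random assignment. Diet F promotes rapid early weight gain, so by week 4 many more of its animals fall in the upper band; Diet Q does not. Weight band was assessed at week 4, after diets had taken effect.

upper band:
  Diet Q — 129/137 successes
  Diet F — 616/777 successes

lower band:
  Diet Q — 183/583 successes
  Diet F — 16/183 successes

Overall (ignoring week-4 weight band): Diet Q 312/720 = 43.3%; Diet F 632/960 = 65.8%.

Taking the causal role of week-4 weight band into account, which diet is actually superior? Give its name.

Diet F

Diet Q is higher inside every week-4 weight band stratum but Diet F is higher in aggregate. Whether to stratify depends on how week-4 weight band relates to the diet.
Because the diet influences week-4 weight band, week-4 weight band is a post-treatment mediator, not a confounder. Stratifying on it would bias the estimate; the causal effect is the crude pooled difference.
Pooled: Diet Q 43.3% vs Diet F 65.8%; Diet F is higher overall.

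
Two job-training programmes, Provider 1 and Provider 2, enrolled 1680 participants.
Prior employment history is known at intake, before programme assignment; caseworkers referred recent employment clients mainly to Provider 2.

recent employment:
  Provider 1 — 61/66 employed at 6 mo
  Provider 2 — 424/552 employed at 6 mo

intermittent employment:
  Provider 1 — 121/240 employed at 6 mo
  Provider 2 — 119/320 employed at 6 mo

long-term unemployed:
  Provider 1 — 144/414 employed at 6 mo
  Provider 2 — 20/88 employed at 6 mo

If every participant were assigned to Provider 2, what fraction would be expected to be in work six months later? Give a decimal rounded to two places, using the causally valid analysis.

0.47

The prior employment history-specific comparison favours Provider 1 throughout, but the pooled figures favour Provider 2. The question is whether to condition on prior employment history.
Prior employment history differs across programmes for reasons unrelated to any effect of the programme itself, and it separately predicts the outcome — a classic confounder. We must compare within prior employment history levels.
Standardising Provider 2 to the population prior employment history mix: 0.368·424/552 + 0.333·119/320 + 0.299·20/88 = 0.474.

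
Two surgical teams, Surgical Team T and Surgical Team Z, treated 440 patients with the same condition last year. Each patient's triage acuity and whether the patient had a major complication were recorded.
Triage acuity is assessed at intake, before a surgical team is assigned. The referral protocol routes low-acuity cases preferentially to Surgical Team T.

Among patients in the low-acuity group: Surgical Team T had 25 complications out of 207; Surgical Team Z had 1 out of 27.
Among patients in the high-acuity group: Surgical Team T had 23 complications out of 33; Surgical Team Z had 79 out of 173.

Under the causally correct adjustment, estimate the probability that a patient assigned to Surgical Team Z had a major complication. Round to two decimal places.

0.23

Triage acuity is set before the surgical team has any effect — it is not caused by the surgical team — and it independently drives the outcome. That makes it a confounder, so the causal comparison is within triage acuity levels.
Standardising Surgical Team Z to the population triage acuity mix: 0.532·1/27 + 0.468·79/173 = 0.233.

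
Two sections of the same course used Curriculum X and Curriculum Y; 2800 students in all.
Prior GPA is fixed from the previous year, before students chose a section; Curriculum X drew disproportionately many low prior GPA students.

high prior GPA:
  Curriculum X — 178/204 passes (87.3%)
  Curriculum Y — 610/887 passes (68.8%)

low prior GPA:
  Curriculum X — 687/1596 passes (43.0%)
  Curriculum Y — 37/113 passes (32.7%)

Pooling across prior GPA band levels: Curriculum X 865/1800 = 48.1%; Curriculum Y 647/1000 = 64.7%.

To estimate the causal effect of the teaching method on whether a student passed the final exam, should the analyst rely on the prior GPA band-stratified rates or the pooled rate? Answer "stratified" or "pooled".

Prior GPA band satisfies the back-door criterion: it is not a descendant of the teaching method, and it blocks the spurious path from teaching method to outcome. Adjusting for it (i.e., using the within-prior GPA band rates) gives the causal effect.
Within each level — high prior GPA: 87.3% vs 68.8%; low prior GPA: 43.0% vs 32.7% — Curriculum X is higher every time.

stratified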